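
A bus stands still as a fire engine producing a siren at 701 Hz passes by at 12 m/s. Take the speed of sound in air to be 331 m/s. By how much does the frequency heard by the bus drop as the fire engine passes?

Approaching: f₁ = f · v/(v − v_s) = 701 × 331/319 ≈ 727.4 Hz.
Receding: f₂ = f · v/(v + v_s) = 701 × 331/343 ≈ 676.5 Hz.
Drop: f₁ − f₂ = 2f·v·v_s/(v² − v_s²) = 2 × 701 × 331 × 12/(331² − 12²) ≈ 50.9 Hz.

50.9 Hz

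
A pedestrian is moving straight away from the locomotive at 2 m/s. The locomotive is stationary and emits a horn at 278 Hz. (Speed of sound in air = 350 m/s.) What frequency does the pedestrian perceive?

276 Hz

Moving observer, stationary source: f' = f · (v − v_o)/v.
f' = 278 × (350 − 2)/350 = 278 × 348/350 ≈ 276 Hz.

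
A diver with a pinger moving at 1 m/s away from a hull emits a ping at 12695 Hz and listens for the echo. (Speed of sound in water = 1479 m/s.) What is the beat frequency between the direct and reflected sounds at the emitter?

17.2 Hz

The hull receives the sound from a moving source: f₁ = f₀ · v/(v + v_e) = 12695 × 1479/1480 ≈ 12686.42 Hz.
On the return leg the diver with a pinger is a moving observer: f₂ = f₁ · (v − v_e)/v = 12686.42 × 1478/1479 ≈ 12677.84 Hz.
Beat against the emitted tone: |f₂ − f₀| = 2v_e·f₀/(v + v_e) = 2 × 1 × 12695/1480 ≈ 17.2 Hz.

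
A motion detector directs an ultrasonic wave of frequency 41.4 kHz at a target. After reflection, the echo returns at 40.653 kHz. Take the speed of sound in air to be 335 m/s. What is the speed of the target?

3.0 m/s

Double Doppler shift off a moving reflector: f₂ = f₀ · (v + u)/(v − u) (u > 0 toward emitter).
Rearranging, u = v · (f₂ − f₀)/(f₂ + f₀) = 335 × -0.747/82.053 ≈ -3.0 m/s.
So the target is moving at 3.0 m/s away from the emitter.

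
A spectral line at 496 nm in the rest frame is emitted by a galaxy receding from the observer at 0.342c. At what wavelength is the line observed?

708.3 nm

Relativistic Doppler for wavelength: λ' = λ₀ · √((1 + β)/(1 − β)).
λ' = 496 × √(1.3420/0.6580) = 496 × 1.42812 ≈ 708.3 nm.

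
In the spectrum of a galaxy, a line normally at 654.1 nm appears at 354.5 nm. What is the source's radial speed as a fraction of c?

0.546c

λ'/λ₀ = 0.5420 < 1 (blueshift), so the source is approaching.
λ'/λ₀ = √((1 − β)/(1 + β)) for an approaching source ⇒ β = (1 − r²)/(1 + r²) with r = λ'/λ₀.
β = (1 − 0.2937)/(1 + 0.2937) ≈ 0.546.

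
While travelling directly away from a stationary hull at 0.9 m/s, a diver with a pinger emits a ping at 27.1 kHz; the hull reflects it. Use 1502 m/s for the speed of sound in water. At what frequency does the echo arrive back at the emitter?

The hull receives the sound from a moving source: f₁ = f₀ · v/(v + v_e) = 27.1 × 1502/1502.9 ≈ 27.1 kHz.
On the return leg the diver with a pinger is a moving observer: f₂ = f₁ · (v − v_e)/v = 27.1 × 1501.1/1502 ≈ 27.1 kHz.
Equivalently f₂ = f₀ · (v − v_e)/(v + v_e).

27.1 kHz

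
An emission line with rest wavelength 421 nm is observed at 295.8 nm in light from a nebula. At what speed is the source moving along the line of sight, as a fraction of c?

λ'/λ₀ = 0.7026 < 1 (blueshift), so the source is approaching.
λ'/λ₀ = √((1 − β)/(1 + β)) for an approaching source ⇒ β = (1 − r²)/(1 + r²) with r = λ'/λ₀.
β = (1 − 0.4937)/(1 + 0.4937) ≈ 0.339.

0.339c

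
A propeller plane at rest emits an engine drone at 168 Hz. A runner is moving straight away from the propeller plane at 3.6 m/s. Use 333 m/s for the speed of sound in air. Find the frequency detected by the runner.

Only the observer moves, away from the source, so f' = f · (v − v_o)/v.
f' = 168 × (333 − 3.6)/333 = 168 × 329.4/333 ≈ 166 Hz.

166 Hz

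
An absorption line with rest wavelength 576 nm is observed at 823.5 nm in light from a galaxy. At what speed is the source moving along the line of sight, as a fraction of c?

λ'/λ₀ = 1.4297 > 1 (redshift), so the source is receding.
λ'/λ₀ = √((1 + β)/(1 − β)) for a receding source ⇒ β = (r² − 1)/(r² + 1) with r = λ'/λ₀.
β = (2.0440 − 1)/(2.0440 + 1) ≈ 0.343.

0.343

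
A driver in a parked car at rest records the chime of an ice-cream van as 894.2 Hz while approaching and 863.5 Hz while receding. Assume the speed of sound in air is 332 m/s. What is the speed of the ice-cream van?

5.8 m/s

f₁/f₂ = (v + v_s)/(v − v_s), so v_s = v · (f₁ − f₂)/(f₁ + f₂).
v_s = 332 × (894.2 − 863.5)/(894.2 + 863.5) = 332 × 30.7/1757.7 ≈ 5.8 m/s.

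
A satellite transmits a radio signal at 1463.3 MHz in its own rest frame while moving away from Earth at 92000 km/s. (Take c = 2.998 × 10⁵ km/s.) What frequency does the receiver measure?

β = v/c = 92000/299800 = 0.3069.
Relativistic Doppler for frequency: f' = f₀ · √((1 − β)/(1 + β)).
f' = 1463.3 × √(0.6931/1.3069) = 1463.3 × 0.72827 ≈ 1065.7 MHz.

1065.7 MHz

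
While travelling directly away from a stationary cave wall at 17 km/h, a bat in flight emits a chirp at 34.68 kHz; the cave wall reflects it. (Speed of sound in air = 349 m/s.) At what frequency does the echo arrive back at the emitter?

17 km/h = 4.722 m/s.
The cave wall receives the sound from a moving source: f₁ = f₀ · v/(v + v_e) = 34.68 × 349/353.72 ≈ 34.2 kHz.
On the return leg the bat in flight is a moving observer: f₂ = f₁ · (v − v_e)/v = 34.2 × 344.28/349 ≈ 33.8 kHz.

33.8 kHz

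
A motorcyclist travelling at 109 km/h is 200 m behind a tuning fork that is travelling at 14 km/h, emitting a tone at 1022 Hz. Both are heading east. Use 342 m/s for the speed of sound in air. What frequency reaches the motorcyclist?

14 km/h = 3.889 m/s; 109 km/h = 30.28 m/s.
The motorcyclist is behind, so the tuning fork is moving away from it while the motorcyclist is moving toward the tuning fork.
General Doppler shift: f' = f · (v + v_o)/(v + v_s).
f' = 1022 × (342 + 30.28)/(342 + 3.889) = 1022 × 372.28/345.89 ≈ 1100 Hz.

1100 Hz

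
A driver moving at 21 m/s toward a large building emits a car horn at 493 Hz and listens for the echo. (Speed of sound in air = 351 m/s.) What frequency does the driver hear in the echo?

The large building receives the sound from a moving source: f₁ = f₀ · v/(v − v_e) = 493 × 351/330 ≈ 524 Hz.
On the return leg the driver is a moving observer: f₂ = f₁ · (v + v_e)/v = 524 × 372/351 ≈ 556 Hz.
Equivalently f₂ = f₀ · (v + v_e)/(v − v_e).

556 Hz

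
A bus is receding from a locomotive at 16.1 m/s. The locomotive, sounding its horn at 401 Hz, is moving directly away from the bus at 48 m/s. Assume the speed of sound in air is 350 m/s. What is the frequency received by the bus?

336 Hz

General Doppler shift: f' = f · (v − v_o)/(v + v_s).
f' = 401 × (350 − 16.1)/(350 + 48) = 401 × 333.9/398 ≈ 336 Hz.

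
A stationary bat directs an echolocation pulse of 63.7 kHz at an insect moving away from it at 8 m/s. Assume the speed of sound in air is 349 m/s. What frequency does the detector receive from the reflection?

60.8 kHz

The insect first receives the wave as a moving observer: f₁ = f₀ · (v − u)/v = 63.7 × (349 − 8)/349 ≈ 62.2 kHz.
On reflection it acts as a source moving away from the stationary detector: f₂ = f₁ · v/(v + u) = 62.2 × 349/357 ≈ 60.8 kHz.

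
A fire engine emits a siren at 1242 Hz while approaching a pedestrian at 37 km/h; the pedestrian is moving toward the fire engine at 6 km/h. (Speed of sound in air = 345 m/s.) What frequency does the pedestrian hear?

37 km/h = 10.28 m/s; 6 km/h = 1.667 m/s.
General Doppler shift: f' = f · (v + v_o)/(v − v_s).
f' = 1242 × (345 + 1.667)/(345 − 10.28) = 1242 × 346.67/334.72 ≈ 1286 Hz.

1286 Hz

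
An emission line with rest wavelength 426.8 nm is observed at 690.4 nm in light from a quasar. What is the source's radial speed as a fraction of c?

0.447c

λ'/λ₀ = 1.6176 > 1 (redshift), so the source is receding.
λ'/λ₀ = √((1 + β)/(1 − β)) for a receding source ⇒ β = (r² − 1)/(r² + 1) with r = λ'/λ₀.
β = (2.6167 − 1)/(2.6167 + 1) ≈ 0.447.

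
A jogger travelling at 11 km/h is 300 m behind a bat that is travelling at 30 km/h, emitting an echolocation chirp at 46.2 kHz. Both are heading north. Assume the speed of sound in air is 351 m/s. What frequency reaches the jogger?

45.5 kHz

30 km/h = 8.333 m/s; 11 km/h = 3.056 m/s.
The jogger is behind, so the bat is moving away from it while the jogger is moving toward the bat.
General Doppler shift: f' = f · (v + v_o)/(v + v_s).
f' = 46.2 × (351 + 3.056)/(351 + 8.333) = 46.2 × 354.06/359.33 ≈ 45.5 kHz.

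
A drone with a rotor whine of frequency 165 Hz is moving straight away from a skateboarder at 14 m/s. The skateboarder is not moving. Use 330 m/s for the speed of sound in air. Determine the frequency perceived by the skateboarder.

Only the source moves, away from the listener, so f' = f · v/(v + v_s).
f' = 165 × 330/(330 + 14) = 165 × 330/344 ≈ 158 Hz.

158 Hz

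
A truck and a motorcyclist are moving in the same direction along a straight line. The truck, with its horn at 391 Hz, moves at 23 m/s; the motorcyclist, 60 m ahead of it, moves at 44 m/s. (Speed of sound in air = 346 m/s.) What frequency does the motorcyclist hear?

The motorcyclist is ahead, so the truck is moving toward it while the motorcyclist is moving away from the truck.
General Doppler shift: f' = f · (v − v_o)/(v − v_s).
f' = 391 × (346 − 44)/(346 − 23) = 391 × 302/323 ≈ 366 Hz.

366 Hz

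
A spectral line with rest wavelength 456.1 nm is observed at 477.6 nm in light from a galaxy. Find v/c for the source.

λ'/λ₀ = 1.0471 > 1 (redshift), so the source is receding.
λ'/λ₀ = √((1 + β)/(1 − β)) for a receding source ⇒ β = (r² − 1)/(r² + 1) with r = λ'/λ₀.
β = (1.0965 − 1)/(1.0965 + 1) ≈ 0.046.

0.046c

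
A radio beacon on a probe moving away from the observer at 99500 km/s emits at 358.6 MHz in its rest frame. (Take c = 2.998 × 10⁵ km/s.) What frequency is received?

β = v/c = 99500/299800 = 0.3319.
Relativistic Doppler for frequency: f' = f₀ · √((1 − β)/(1 + β)).
f' = 358.6 × √(0.6681/1.3319) = 358.6 × 0.70826 ≈ 254.0 MHz.

254.0 MHz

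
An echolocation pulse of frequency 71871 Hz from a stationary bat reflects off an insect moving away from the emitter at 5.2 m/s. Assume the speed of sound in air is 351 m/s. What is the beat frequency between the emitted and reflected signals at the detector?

At the insect (a moving observer), f₁ = f₀ · (v − u)/v = 71871 × 345.8/351 ≈ 70806 Hz.
The reflection then acts as a moving source: f₂ = f₁ · v/(v + u) ≈ 69773 Hz.
Equivalently f₂ = f₀ · (v − u)/(v + u).
Beat frequency: |f₂ − f₀| = 2u·f₀/(v + u) = 2 × 5.2 × 71871/356.2 ≈ 2098 Hz.

2098 Hz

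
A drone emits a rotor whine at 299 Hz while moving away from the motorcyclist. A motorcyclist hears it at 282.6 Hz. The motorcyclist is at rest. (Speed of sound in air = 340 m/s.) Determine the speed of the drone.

f' = f · v/(v + v_s) ⇒ v_s = v · |1 − f/f'|.
v_s = 340 × |1 − 299/282.6| = 340 × 0.05803 ≈ 19.7 m/s.

19.7 m/s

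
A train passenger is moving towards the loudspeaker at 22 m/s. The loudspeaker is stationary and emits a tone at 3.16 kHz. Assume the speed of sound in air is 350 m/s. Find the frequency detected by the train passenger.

3.36 kHz

Moving observer, stationary source: f' = f · (v + v_o)/v.
f' = 3.16 × (350 + 22)/350 = 3.16 × 372/350 ≈ 3.36 kHz.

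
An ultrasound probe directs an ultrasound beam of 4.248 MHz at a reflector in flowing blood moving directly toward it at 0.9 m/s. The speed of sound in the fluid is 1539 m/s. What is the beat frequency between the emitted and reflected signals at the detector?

4971 Hz

At the reflector in flowing blood (a moving observer), f₁ = f₀ · (v + u)/v = 4.248 × 1539.9/1539 ≈ 4.25048 MHz.
The reflection then acts as a moving source: f₂ = f₁ · v/(v − u) ≈ 4.25297 MHz.
Equivalently f₂ = f₀ · (v + u)/(v − u).
Beat frequency (with f₀ = 4248000 Hz): |f₂ − f₀| = 2u·f₀/(v − u) = 2 × 0.9 × 4248000/1538.1 ≈ 4971 Hz.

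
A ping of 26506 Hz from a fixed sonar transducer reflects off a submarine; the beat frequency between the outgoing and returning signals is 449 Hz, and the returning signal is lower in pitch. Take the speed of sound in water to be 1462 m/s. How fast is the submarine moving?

Double Doppler shift off a moving reflector: f₂ = f₀ · (v + u)/(v − u) (u > 0 toward emitter).
Returning signal is lower, so f₂ = f₀ − Δf = 26506 − 449 = 26057 Hz.
Rearranging, u = v · (f₂ − f₀)/(f₂ + f₀) = 1462 × -449/52563 ≈ -12.5 m/s.
So the submarine is moving at 12.5 m/s away from the emitter.

12.5 m/s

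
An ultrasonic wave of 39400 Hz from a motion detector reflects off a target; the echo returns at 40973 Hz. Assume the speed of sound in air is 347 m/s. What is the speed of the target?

Double Doppler shift off a moving reflector: f₂ = f₀ · (v + u)/(v − u) (u > 0 toward emitter).
Rearranging, u = v · (f₂ − f₀)/(f₂ + f₀) = 347 × 1573/80373 ≈ 6.8 m/s.
So the target is moving at 6.8 m/s toward the emitter.

6.8 m/s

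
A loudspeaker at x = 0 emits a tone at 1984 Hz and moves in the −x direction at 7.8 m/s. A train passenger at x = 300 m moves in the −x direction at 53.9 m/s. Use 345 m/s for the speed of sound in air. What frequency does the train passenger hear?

2243 Hz

The observer lies on the +x side, so the source is heading away from the observer and the observer is heading toward the source.
Both move, so f' = f · (v + v_o)/(v + v_s).
f' = 1984 × (345 + 53.9)/(345 + 7.8) = 1984 × 398.9/352.8 ≈ 2243 Hz.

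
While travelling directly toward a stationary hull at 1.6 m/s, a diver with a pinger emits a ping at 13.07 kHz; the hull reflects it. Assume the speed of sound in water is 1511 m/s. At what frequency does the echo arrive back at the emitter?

13.10 kHz

The hull receives the sound from a moving source: f₁ = f₀ · v/(v − v_e) = 13.07 × 1511/1509.4 ≈ 13.08 kHz.
On the return leg the diver with a pinger is a moving observer: f₂ = f₁ · (v + v_e)/v = 13.08 × 1512.6/1511 ≈ 13.10 kHz.
Equivalently f₂ = f₀ · (v + v_e)/(v − v_e).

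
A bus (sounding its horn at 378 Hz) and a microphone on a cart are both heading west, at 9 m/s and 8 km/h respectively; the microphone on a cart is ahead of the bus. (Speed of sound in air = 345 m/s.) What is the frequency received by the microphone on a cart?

8 km/h = 2.222 m/s.
The microphone on a cart is ahead, so the bus is moving toward it while the microphone on a cart is moving away from the bus.
General Doppler shift: f' = f · (v − v_o)/(v − v_s).
f' = 378 × (345 − 2.222)/(345 − 9) = 378 × 342.78/336 ≈ 386 Hz.

386 Hz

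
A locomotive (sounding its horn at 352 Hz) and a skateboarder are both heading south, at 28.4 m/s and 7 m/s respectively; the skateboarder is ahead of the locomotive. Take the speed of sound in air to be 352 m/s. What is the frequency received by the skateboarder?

375 Hz

The skateboarder is ahead, so the locomotive is moving toward it while the skateboarder is moving away from the locomotive.
General Doppler shift: f' = f · (v − v_o)/(v − v_s).
f' = 352 × (352 − 7)/(352 − 28.4) = 352 × 345/323.6 ≈ 375 Hz.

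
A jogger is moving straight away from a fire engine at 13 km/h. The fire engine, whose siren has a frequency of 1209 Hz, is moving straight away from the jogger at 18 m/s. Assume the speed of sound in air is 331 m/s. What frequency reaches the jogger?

13 km/h = 3.611 m/s.
General Doppler shift: f' = f · (v − v_o)/(v + v_s).
f' = 1209 × (331 − 3.611)/(331 + 18) = 1209 × 327.39/349 ≈ 1134 Hz.

1134 Hz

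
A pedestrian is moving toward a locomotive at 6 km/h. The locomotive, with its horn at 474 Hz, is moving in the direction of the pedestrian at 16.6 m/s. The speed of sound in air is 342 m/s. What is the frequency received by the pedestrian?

6 km/h = 1.667 m/s.
Both move, so f' = f · (v + v_o)/(v − v_s).
f' = 474 × (342 + 1.667)/(342 − 16.6) = 474 × 343.67/325.4 ≈ 501 Hz.

501 Hz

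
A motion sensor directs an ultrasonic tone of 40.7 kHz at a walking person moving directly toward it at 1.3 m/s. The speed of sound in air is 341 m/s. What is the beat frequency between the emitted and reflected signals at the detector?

312 Hz

The walking person first receives the wave as a moving observer: f₁ = f₀ · (v + u)/v = 40.7 × (341 + 1.3)/341 ≈ 40.855 kHz.
The reflection then acts as a moving source: f₂ = f₁ · v/(v − u) ≈ 41.012 kHz.
Equivalently f₂ = f₀ · (v + u)/(v − u).
Beat frequency (with f₀ = 40700 Hz): |f₂ − f₀| = 2u·f₀/(v − u) = 2 × 1.3 × 40700/339.7 ≈ 312 Hz.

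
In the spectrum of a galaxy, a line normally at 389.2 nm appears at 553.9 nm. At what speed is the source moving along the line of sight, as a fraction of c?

λ'/λ₀ = 1.4232 > 1 (redshift), so the source is receding.
λ'/λ₀ = √((1 + β)/(1 − β)) for a receding source ⇒ β = (r² − 1)/(r² + 1) with r = λ'/λ₀.
β = (2.0254 − 1)/(2.0254 + 1) ≈ 0.339.

0.339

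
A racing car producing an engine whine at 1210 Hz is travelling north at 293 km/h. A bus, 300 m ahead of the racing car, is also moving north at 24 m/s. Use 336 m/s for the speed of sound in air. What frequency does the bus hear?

293 km/h = 81.39 m/s.
The bus is ahead, so the racing car is moving toward it while the bus is moving away from the racing car.
Both move, so f' = f · (v − v_o)/(v − v_s).
f' = 1210 × (336 − 24)/(336 − 81.39) = 1210 × 312/254.61 ≈ 1483 Hz.

1483 Hz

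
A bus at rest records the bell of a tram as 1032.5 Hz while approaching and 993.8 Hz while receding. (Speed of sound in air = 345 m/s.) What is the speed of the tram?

f₁/f₂ = (v + v_s)/(v − v_s), so v_s = v · (f₁ − f₂)/(f₁ + f₂).
v_s = 345 × (1032.5 − 993.8)/(1032.5 + 993.8) = 345 × 38.7/2026.3 ≈ 6.6 m/s.

6.6 m/s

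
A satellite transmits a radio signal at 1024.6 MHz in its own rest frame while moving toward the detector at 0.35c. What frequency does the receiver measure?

Relativistic Doppler for frequency: f' = f₀ · √((1 + β)/(1 − β)).
f' = 1024.6 × √(1.3500/0.6500) = 1024.6 × 1.44115 ≈ 1476.6 MHz.

1476.6 MHz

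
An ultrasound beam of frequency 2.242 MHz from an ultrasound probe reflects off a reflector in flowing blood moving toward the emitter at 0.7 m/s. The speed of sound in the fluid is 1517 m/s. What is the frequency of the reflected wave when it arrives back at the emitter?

At the reflector in flowing blood (a moving observer), f₁ = f₀ · (v + u)/v = 2.242 × 1517.7/1517 ≈ 2.243 MHz.
On reflection it acts as a source moving toward the stationary detector: f₂ = f₁ · v/(v − u) = 2.243 × 1517/1516.3 ≈ 2.244 MHz.
Equivalently f₂ = f₀ · (v + u)/(v − u).

2.244 MHz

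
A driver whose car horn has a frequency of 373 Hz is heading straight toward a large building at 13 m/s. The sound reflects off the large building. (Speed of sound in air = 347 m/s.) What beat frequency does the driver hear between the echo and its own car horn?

The large building receives the sound from a moving source: f₁ = f₀ · v/(v − v_e) = 373 × 347/334 ≈ 387.5 Hz.
On the return leg the driver is a moving observer: f₂ = f₁ · (v + v_e)/v = 387.5 × 360/347 ≈ 402.0 Hz.
Equivalently f₂ = f₀ · (v + v_e)/(v − v_e).
Beat against the emitted tone: |f₂ − f₀| = 2v_e·f₀/(v − v_e) = 2 × 13 × 373/334 ≈ 29.0 Hz.

29.0 Hz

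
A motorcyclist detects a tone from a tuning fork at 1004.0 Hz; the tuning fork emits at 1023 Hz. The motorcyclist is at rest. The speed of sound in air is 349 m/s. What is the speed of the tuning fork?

6.6 m/s

f' < f, so the tuning fork is receding.
f' = f · v/(v + v_s) ⇒ v_s = v · |1 − f/f'|.
v_s = 349 × |1 − 1023/1004.0| = 349 × 0.01892 ≈ 6.6 m/s.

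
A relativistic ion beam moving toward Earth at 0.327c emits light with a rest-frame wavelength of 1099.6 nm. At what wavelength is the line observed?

Relativistic Doppler for wavelength: λ' = λ₀ · √((1 − β)/(1 + β)).
λ' = 1099.6 × √(0.6730/1.3270) = 1099.6 × 0.71215 ≈ 783.1 nm.

783.1 nm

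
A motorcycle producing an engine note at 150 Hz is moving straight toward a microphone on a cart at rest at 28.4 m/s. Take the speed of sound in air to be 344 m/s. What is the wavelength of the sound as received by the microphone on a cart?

Only the source moves, toward the listener, so f' = f · v/(v − v_s).
f' = 150 × 344/(344 − 28.4) ≈ 163 Hz.
λ' = v/f' = 344/163.498 ≈ 2.10 m.

2.10 m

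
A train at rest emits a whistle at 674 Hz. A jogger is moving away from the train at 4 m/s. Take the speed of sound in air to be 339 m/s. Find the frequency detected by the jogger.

666 Hz

Only the observer moves, away from the source, so f' = f · (v − v_o)/v.
f' = 674 × (339 − 4)/339 = 674 × 335/339 ≈ 666 Hz.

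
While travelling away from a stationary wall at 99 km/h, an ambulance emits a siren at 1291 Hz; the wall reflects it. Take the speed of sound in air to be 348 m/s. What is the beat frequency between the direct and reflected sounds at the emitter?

99 km/h = 27.5 m/s.
The wall receives the sound from a moving source: f₁ = f₀ · v/(v + v_e) = 1291 × 348/375.5 ≈ 1196.5 Hz.
On the return leg the ambulance is a moving observer: f₂ = f₁ · (v − v_e)/v = 1196.5 × 320.5/348 ≈ 1101.9 Hz.
Equivalently f₂ = f₀ · (v − v_e)/(v + v_e).
Beat against the emitted tone: |f₂ − f₀| = 2v_e·f₀/(v + v_e) = 2 × 27.5 × 1291/375.5 ≈ 189 Hz.

189 Hz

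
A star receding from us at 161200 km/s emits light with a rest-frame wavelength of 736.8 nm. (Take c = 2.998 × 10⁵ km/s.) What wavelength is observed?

β = v/c = 161200/299800 = 0.5377.
Relativistic Doppler for wavelength: λ' = λ₀ · √((1 + β)/(1 − β)).
λ' = 736.8 × √(1.5377/0.4623) = 736.8 × 1.82376 ≈ 1343.7 nm.

1343.7 nm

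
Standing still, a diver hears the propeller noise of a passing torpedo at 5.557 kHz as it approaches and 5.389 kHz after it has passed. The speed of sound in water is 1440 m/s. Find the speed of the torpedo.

22.1 m/s

f₁/f₂ = (v + v_s)/(v − v_s), so v_s = v · (f₁ − f₂)/(f₁ + f₂).
v_s = 1440 × (5.557 − 5.389)/(5.557 + 5.389) = 1440 × 0.168/10.946 ≈ 22.1 m/s.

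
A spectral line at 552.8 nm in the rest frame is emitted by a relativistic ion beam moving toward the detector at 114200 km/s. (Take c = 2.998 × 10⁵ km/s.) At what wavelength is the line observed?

β = v/c = 114200/299800 = 0.3809.
Relativistic Doppler for wavelength: λ' = λ₀ · √((1 − β)/(1 + β)).
λ' = 552.8 × √(0.6191/1.3809) = 552.8 × 0.66956 ≈ 370.1 nm.

370.1 nm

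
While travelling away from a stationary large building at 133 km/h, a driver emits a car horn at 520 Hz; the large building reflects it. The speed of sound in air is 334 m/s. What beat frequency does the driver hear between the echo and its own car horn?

133 km/h = 36.94 m/s.
The large building receives the sound from a moving source: f₁ = f₀ · v/(v + v_e) = 520 × 334/370.94 ≈ 468.2 Hz.
On the return leg the driver is a moving observer: f₂ = f₁ · (v − v_e)/v = 468.2 × 297.06/334 ≈ 416.4 Hz.
Beat against the emitted tone: |f₂ − f₀| = 2v_e·f₀/(v + v_e) = 2 × 36.94 × 520/370.94 ≈ 104 Hz.

104 Hz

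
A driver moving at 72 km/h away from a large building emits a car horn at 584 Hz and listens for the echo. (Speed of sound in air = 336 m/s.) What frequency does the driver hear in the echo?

518 Hz

72 km/h = 20 m/s.
The large building receives the sound from a moving source: f₁ = f₀ · v/(v + v_e) = 584 × 336/356 ≈ 551 Hz.
On the return leg the driver is a moving observer: f₂ = f₁ · (v − v_e)/v = 551 × 316/336 ≈ 518 Hz.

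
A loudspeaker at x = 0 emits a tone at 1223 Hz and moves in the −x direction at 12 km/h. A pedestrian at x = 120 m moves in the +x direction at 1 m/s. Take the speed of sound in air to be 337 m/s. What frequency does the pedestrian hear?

1207 Hz

12 km/h = 3.333 m/s.
The observer lies on the +x side, so the source is heading away from the observer and the observer is heading away from the source.
With source receding and observer receding, f' = f · (v − v_o)/(v + v_s).
f' = 1223 × (337 − 1)/(337 + 3.333) = 1223 × 336/340.33 ≈ 1207 Hz.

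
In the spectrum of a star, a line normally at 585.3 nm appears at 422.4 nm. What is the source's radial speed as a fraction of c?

λ'/λ₀ = 0.7217 < 1 (blueshift), so the source is approaching.
λ'/λ₀ = √((1 − β)/(1 + β)) for an approaching source ⇒ β = (1 − r²)/(1 + r²) with r = λ'/λ₀.
β = (1 − 0.5208)/(1 + 0.5208) ≈ 0.315.

0.315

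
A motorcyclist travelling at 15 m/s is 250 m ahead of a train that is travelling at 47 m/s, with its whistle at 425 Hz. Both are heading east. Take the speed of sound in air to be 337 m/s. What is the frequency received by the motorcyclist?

472 Hz

The motorcyclist is ahead, so the train is moving toward it while the motorcyclist is moving away from the train.
General Doppler shift: f' = f · (v − v_o)/(v − v_s).
f' = 425 × (337 − 15)/(337 − 47) = 425 × 322/290 ≈ 472 Hz.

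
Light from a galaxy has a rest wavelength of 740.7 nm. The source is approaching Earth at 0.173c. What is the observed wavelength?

621.9 nm

Relativistic Doppler for wavelength: λ' = λ₀ · √((1 − β)/(1 + β)).
λ' = 740.7 × √(0.8270/1.1730) = 740.7 × 0.83966 ≈ 621.9 nm.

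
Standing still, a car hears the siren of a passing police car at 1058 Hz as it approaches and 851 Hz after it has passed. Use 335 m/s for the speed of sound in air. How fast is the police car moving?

36 m/s

f₁/f₂ = (v + v_s)/(v − v_s), so v_s = v · (f₁ − f₂)/(f₁ + f₂).
v_s = 335 × (1058 − 851)/(1058 + 851) = 335 × 207/1909 ≈ 36 m/s.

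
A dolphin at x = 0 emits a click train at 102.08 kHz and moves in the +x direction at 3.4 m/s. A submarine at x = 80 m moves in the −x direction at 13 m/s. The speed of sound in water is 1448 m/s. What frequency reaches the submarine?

103.2 kHz

The observer lies on the +x side, so the source is heading toward the observer and the observer is heading toward the source.
With source approaching and observer approaching, f' = f · (v + v_o)/(v − v_s).
f' = 102.08 × (1448 + 13)/(1448 − 3.4) = 102.08 × 1461/1444.6 ≈ 103.2 kHz.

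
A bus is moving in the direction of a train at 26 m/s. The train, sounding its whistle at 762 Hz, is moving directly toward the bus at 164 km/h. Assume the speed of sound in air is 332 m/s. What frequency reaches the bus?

164 km/h = 45.56 m/s.
General Doppler shift: f' = f · (v + v_o)/(v − v_s).
f' = 762 × (332 + 26)/(332 − 45.56) = 762 × 358/286.44 ≈ 952 Hz.

952 Hz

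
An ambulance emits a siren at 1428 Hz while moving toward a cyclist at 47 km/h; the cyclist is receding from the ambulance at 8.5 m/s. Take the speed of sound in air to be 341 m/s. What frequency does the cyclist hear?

47 km/h = 13.06 m/s.
With source approaching and observer receding, f' = f · (v − v_o)/(v − v_s).
f' = 1428 × (341 − 8.5)/(341 − 13.06) = 1428 × 332.5/327.94 ≈ 1448 Hz.

1448 Hz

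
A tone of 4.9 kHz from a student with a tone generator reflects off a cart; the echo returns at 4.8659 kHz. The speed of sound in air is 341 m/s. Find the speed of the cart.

1.19 m/s

Double Doppler shift off a moving reflector: f₂ = f₀ · (v + u)/(v − u) (u > 0 toward emitter).
Rearranging, u = v · (f₂ − f₀)/(f₂ + f₀) = 341 × -0.0341/9.7659 ≈ -1.19 m/s.
So the cart is moving at 1.19 m/s away from the emitter.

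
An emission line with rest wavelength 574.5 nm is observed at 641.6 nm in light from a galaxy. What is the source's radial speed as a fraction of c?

λ'/λ₀ = 1.1168 > 1 (redshift), so the source is receding.
λ'/λ₀ = √((1 + β)/(1 − β)) for a receding source ⇒ β = (r² − 1)/(r² + 1) with r = λ'/λ₀.
β = (1.2472 − 1)/(1.2472 + 1) ≈ 0.110.

0.110c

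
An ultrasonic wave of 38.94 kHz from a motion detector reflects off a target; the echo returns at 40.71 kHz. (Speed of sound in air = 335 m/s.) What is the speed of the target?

7.4 m/s

Double Doppler shift off a moving reflector: f₂ = f₀ · (v + u)/(v − u) (u > 0 toward emitter).
Rearranging, u = v · (f₂ − f₀)/(f₂ + f₀) = 335 × 1.77/79.65 ≈ 7.4 m/s.
So the target is moving at 7.4 m/s toward the emitter.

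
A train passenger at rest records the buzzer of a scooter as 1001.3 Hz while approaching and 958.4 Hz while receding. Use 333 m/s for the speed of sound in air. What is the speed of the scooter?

7.3 m/s

f₁/f₂ = (v + v_s)/(v − v_s), so v_s = v · (f₁ − f₂)/(f₁ + f₂).
v_s = 333 × (1001.3 − 958.4)/(1001.3 + 958.4) = 333 × 42.9/1959.7 ≈ 7.3 m/s.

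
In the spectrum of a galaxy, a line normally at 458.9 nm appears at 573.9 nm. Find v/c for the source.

λ'/λ₀ = 1.2506 > 1 (redshift), so the source is receding.
λ'/λ₀ = √((1 + β)/(1 − β)) for a receding source ⇒ β = (r² − 1)/(r² + 1) with r = λ'/λ₀.
β = (1.5640 − 1)/(1.5640 + 1) ≈ 0.220.

0.220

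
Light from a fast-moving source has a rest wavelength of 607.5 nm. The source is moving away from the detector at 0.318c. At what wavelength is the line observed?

Relativistic Doppler for wavelength: λ' = λ₀ · √((1 + β)/(1 − β)).
λ' = 607.5 × √(1.3180/0.6820) = 607.5 × 1.39016 ≈ 844.5 nm.

844.5 nm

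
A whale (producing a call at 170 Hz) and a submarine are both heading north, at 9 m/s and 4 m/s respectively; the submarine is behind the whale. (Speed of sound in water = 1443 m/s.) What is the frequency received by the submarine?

The submarine is behind, so the whale is moving away from it while the submarine is moving toward the whale.
Both move, so f' = f · (v + v_o)/(v + v_s).
f' = 170 × (1443 + 4)/(1443 + 9) = 170 × 1447/1452 ≈ 169 Hz.

169 Hz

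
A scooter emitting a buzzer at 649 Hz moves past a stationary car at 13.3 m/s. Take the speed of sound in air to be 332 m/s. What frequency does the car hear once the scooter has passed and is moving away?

624 Hz

Receding: f₂ = f · v/(v + v_s) = 649 × 332/345.3 ≈ 624 Hz.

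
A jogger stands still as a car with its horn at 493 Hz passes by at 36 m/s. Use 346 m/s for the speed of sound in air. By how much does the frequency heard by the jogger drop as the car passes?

Approaching: f₁ = f · v/(v − v_s) = 493 × 346/310 ≈ 550 Hz.
Receding: f₂ = f · v/(v + v_s) = 493 × 346/382 ≈ 447 Hz.
Drop: f₁ − f₂ = 2f·v·v_s/(v² − v_s²) = 2 × 493 × 346 × 36/(346² − 36²) ≈ 104 Hz.

104 Hz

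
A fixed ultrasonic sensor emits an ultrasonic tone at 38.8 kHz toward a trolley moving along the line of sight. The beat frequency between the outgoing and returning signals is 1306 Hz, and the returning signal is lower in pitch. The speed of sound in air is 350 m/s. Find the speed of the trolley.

Double Doppler shift off a moving reflector: f₂ = f₀ · (v + u)/(v − u) (u > 0 toward emitter).
Returning signal is lower, so f₂ = f₀ − Δf = 38800 − 1306 = 37494 Hz.
Rearranging, u = v · (f₂ − f₀)/(f₂ + f₀) = 350 × -1306/76294 ≈ -6.0 m/s.
So the trolley is moving at 6.0 m/s away from the emitter.

6.0 m/s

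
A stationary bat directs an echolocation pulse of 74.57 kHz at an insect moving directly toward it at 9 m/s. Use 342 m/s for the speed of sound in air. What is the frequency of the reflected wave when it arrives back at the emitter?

78.6 kHz

The insect first receives the wave as a moving observer: f₁ = f₀ · (v + u)/v = 74.57 × (342 + 9)/342 ≈ 76.5 kHz.
The reflection then acts as a moving source: f₂ = f₁ · v/(v − u) ≈ 78.6 kHz.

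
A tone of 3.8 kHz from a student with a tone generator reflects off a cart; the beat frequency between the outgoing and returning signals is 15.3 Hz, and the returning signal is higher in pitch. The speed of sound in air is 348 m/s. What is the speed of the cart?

Double Doppler shift off a moving reflector: f₂ = f₀ · (v + u)/(v − u) (u > 0 toward emitter).
Returning signal is higher, so f₂ = f₀ + Δf = 3800 + 15.3 = 3815.3 Hz.
Rearranging, u = v · (f₂ − f₀)/(f₂ + f₀) = 348 × 15.3/7615.3 ≈ 0.70 m/s.
So the cart is moving at 0.70 m/s toward the emitter.

0.70 m/s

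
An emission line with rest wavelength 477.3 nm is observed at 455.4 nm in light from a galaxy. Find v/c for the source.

λ'/λ₀ = 0.9541 < 1 (blueshift), so the source is approaching.
λ'/λ₀ = √((1 − β)/(1 + β)) for an approaching source ⇒ β = (1 − r²)/(1 + r²) with r = λ'/λ₀.
β = (1 − 0.9103)/(1 + 0.9103) ≈ 0.047.

0.047c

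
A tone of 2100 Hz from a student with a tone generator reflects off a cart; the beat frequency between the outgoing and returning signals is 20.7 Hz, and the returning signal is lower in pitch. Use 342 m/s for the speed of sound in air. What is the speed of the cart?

Double Doppler shift off a moving reflector: f₂ = f₀ · (v + u)/(v − u) (u > 0 toward emitter).
Returning signal is lower, so f₂ = f₀ − Δf = 2100 − 20.7 = 2079.3 Hz.
Rearranging, u = v · (f₂ − f₀)/(f₂ + f₀) = 342 × -20.7/4179.3 ≈ -1.69 m/s.
So the cart is moving at 1.69 m/s away from the emitter.

1.69 m/s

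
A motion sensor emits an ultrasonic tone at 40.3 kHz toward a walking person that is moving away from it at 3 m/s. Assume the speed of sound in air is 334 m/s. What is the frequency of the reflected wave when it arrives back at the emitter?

39.6 kHz

The walking person first receives the wave as a moving observer: f₁ = f₀ · (v − u)/v = 40.3 × (334 − 3)/334 ≈ 39.9 kHz.
On reflection it acts as a source moving away from the stationary detector: f₂ = f₁ · v/(v + u) = 39.9 × 334/337 ≈ 39.6 kHz.
Equivalently f₂ = f₀ · (v − u)/(v + u).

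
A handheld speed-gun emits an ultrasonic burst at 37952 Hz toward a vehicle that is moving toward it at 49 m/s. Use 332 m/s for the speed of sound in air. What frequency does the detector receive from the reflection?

51094 Hz

The vehicle first receives the wave as a moving observer: f₁ = f₀ · (v + u)/v = 37952 × (332 + 49)/332 ≈ 43553 Hz.
On reflection it acts as a source moving toward the stationary detector: f₂ = f₁ · v/(v − u) = 43553 × 332/283 ≈ 51094 Hz.
Equivalently f₂ = f₀ · (v + u)/(v − u).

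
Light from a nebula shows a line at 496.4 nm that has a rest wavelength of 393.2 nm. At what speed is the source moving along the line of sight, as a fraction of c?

λ'/λ₀ = 1.2625 > 1 (redshift), so the source is receding.
λ'/λ₀ = √((1 + β)/(1 − β)) for a receding source ⇒ β = (r² − 1)/(r² + 1) with r = λ'/λ₀.
β = (1.5938 − 1)/(1.5938 + 1) ≈ 0.229.

0.229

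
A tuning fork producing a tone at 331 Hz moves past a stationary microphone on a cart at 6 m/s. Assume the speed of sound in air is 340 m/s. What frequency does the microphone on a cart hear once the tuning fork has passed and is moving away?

Receding: f₂ = f · v/(v + v_s) = 331 × 340/346 ≈ 325 Hz.

325 Hz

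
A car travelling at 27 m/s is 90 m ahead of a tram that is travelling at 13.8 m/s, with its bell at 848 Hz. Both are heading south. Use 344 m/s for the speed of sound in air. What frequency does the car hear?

The car is ahead, so the tram is moving toward it while the car is moving away from the tram.
General Doppler shift: f' = f · (v − v_o)/(v − v_s).
f' = 848 × (344 − 27)/(344 − 13.8) = 848 × 317/330.2 ≈ 814 Hz.

814 Hz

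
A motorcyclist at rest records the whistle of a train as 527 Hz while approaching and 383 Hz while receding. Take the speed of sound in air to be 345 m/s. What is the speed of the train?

55 m/s

f₁/f₂ = (v + v_s)/(v − v_s), so v_s = v · (f₁ − f₂)/(f₁ + f₂).
v_s = 345 × (527 − 383)/(527 + 383) = 345 × 144/910 ≈ 55 m/s.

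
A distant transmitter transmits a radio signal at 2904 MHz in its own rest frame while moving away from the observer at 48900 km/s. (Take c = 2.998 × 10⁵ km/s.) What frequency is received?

2463.3 MHz

β = v/c = 48900/299800 = 0.1631.
Relativistic Doppler for frequency: f' = f₀ · √((1 − β)/(1 + β)).
f' = 2904 × √(0.8369/1.1631) = 2904 × 0.84825 ≈ 2463.3 MHz.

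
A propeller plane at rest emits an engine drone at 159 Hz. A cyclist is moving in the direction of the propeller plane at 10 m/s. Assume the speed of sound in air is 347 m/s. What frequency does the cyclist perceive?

Moving observer, stationary source: f' = f · (v + v_o)/v.
f' = 159 × (347 + 10)/347 = 159 × 357/347 ≈ 164 Hz.

164 Hz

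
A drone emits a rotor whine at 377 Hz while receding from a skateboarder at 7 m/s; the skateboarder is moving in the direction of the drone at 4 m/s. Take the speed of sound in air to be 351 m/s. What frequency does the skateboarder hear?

Both move, so f' = f · (v + v_o)/(v + v_s).
f' = 377 × (351 + 4)/(351 + 7) = 377 × 355/358 ≈ 374 Hz.

374 Hz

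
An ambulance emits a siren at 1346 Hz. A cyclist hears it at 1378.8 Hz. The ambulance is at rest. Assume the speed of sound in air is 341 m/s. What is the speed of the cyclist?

8.3 m/s

f' > f, so the cyclist is approaching.
f' = f · (v + v_o)/v ⇒ v_o = v · |f'/f − 1|.
v_o = 341 × |1378.8/1346 − 1| = 341 × 0.02437 ≈ 8.3 m/s.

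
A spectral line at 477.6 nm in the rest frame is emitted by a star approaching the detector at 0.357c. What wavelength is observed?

Relativistic Doppler for wavelength: λ' = λ₀ · √((1 − β)/(1 + β)).
λ' = 477.6 × √(0.6430/1.3570) = 477.6 × 0.68836 ≈ 328.8 nm.

328.8 nm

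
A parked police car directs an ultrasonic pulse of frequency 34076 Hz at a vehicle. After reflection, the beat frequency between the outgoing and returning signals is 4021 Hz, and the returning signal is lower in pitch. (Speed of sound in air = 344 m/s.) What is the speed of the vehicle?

Double Doppler shift off a moving reflector: f₂ = f₀ · (v + u)/(v − u) (u > 0 toward emitter).
Returning signal is lower, so f₂ = f₀ − Δf = 34076 − 4021 = 30055 Hz.
Rearranging, u = v · (f₂ − f₀)/(f₂ + f₀) = 344 × -4021/64131 ≈ -21.6 m/s.
So the vehicle is moving at 21.6 m/s away from the emitter.

21.6 m/s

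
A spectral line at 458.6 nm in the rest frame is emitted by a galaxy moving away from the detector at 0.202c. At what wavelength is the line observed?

Relativistic Doppler for wavelength: λ' = λ₀ · √((1 + β)/(1 − β)).
λ' = 458.6 × √(1.2020/0.7980) = 458.6 × 1.22730 ≈ 562.8 nm.

562.8 nm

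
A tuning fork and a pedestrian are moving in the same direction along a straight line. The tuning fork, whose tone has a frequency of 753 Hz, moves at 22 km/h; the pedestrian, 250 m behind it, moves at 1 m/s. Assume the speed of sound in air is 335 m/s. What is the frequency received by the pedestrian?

742 Hz

22 km/h = 6.111 m/s.
The pedestrian is behind, so the tuning fork is moving away from it while the pedestrian is moving toward the tuning fork.
With source receding and observer approaching, f' = f · (v + v_o)/(v + v_s).
f' = 753 × (335 + 1)/(335 + 6.111) = 753 × 336/341.11 ≈ 742 Hz.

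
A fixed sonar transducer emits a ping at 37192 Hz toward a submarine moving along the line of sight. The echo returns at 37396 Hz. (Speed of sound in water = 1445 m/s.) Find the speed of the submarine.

4.0 m/s

Double Doppler shift off a moving reflector: f₂ = f₀ · (v + u)/(v − u) (u > 0 toward emitter).
Rearranging, u = v · (f₂ − f₀)/(f₂ + f₀) = 1445 × 204/74588 ≈ 4.0 m/s.
So the submarine is moving at 4.0 m/s toward the emitter.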